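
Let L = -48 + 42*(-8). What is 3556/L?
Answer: -889/96 ≈ -9.2604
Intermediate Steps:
L = -384 (L = -48 - 336 = -384)
3556/L = 3556/(-384) = 3556*(-1/384) = -889/96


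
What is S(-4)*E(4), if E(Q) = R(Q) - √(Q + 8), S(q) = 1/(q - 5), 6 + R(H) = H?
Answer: 2/9 + 2*√3/9 ≈ 0.60712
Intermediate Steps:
R(H) = -6 + H
S(q) = 1/(-5 + q)
E(Q) = -6 + Q - √(8 + Q) (E(Q) = (-6 + Q) - √(Q + 8) = (-6 + Q) - √(8 + Q) = -6 + Q - √(8 + Q))
S(-4)*E(4) = (-6 + 4 - √(8 + 4))/(-5 - 4) = (-6 + 4 - √12)/(-9) = -(-6 + 4 - 2*√3)/9 = -(-2 - 2*√3)/9 = 2/9 + 2*√3/9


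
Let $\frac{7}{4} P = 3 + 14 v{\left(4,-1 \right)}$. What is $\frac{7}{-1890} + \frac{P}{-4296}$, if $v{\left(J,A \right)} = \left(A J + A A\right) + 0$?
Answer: $\frac{251}{169155} \approx 0.0014838$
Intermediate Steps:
$v{\left(J,A \right)} = A^{2} + A J$ ($v{\left(J,A \right)} = \left(A J + A^{2}\right) + 0 = \left(A^{2} + A J\right) + 0 = A^{2} + A J$)
$P = - \frac{156}{7}$ ($P = \frac{4 \left(3 + 14 \left(- (-1 + 4)\right)\right)}{7} = \frac{4 \left(3 + 14 \left(\left(-1\right) 3\right)\right)}{7} = \frac{4 \left(3 + 14 \left(-3\right)\right)}{7} = \frac{4 \left(3 - 42\right)}{7} = \frac{4}{7} \left(-39\right) = - \frac{156}{7} \approx -22.286$)
$\frac{7}{-1890} + \frac{P}{-4296} = \frac{7}{-1890} - \frac{156}{7 \left(-4296\right)} = 7 \left(- \frac{1}{1890}\right) - - \frac{13}{2506} = - \frac{1}{270} + \frac{13}{2506} = \frac{251}{169155}$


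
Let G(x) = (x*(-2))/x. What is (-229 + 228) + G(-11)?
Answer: -3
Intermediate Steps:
G(x) = -2 (G(x) = (-2*x)/x = -2)
(-229 + 228) + G(-11) = (-229 + 228) - 2 = -1 - 2 = -3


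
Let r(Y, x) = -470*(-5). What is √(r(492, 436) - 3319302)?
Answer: 2*I*√829238 ≈ 1821.3*I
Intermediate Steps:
r(Y, x) = 2350
√(r(492, 436) - 3319302) = √(2350 - 3319302) = √(-3316952) = 2*I*√829238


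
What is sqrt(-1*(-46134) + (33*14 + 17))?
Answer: sqrt(46613) ≈ 215.90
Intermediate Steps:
sqrt(-1*(-46134) + (33*14 + 17)) = sqrt(46134 + (462 + 17)) = sqrt(46134 + 479) = sqrt(46613)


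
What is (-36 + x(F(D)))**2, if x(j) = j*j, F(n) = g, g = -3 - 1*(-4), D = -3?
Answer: 1225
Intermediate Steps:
g = 1 (g = -3 + 4 = 1)
F(n) = 1
x(j) = j**2
(-36 + x(F(D)))**2 = (-36 + 1**2)**2 = (-36 + 1)**2 = (-35)**2 = 1225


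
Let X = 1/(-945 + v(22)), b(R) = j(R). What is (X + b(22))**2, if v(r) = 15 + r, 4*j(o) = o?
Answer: 24930049/824464 ≈ 30.238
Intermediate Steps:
j(o) = o/4
b(R) = R/4
X = -1/908 (X = 1/(-945 + (15 + 22)) = 1/(-945 + 37) = 1/(-908) = -1/908 ≈ -0.0011013)
(X + b(22))**2 = (-1/908 + (1/4)*22)**2 = (-1/908 + 11/2)**2 = (4993/908)**2 = 24930049/824464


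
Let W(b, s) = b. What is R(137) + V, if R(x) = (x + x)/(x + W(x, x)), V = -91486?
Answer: -91485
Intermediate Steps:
R(x) = 1 (R(x) = (x + x)/(x + x) = (2*x)/((2*x)) = (2*x)*(1/(2*x)) = 1)
R(137) + V = 1 - 91486 = -91485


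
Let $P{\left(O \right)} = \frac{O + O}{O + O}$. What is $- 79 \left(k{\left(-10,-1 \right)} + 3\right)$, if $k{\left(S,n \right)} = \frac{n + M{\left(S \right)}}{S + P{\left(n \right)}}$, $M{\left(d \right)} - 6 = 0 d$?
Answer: $- \frac{1738}{9} \approx -193.11$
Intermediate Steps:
$P{\left(O \right)} = 1$ ($P{\left(O \right)} = \frac{2 O}{2 O} = 2 O \frac{1}{2 O} = 1$)
$M{\left(d \right)} = 6$ ($M{\left(d \right)} = 6 + 0 d = 6 + 0 = 6$)
$k{\left(S,n \right)} = \frac{6 + n}{1 + S}$ ($k{\left(S,n \right)} = \frac{n + 6}{S + 1} = \frac{6 + n}{1 + S}$)
$- 79 \left(k{\left(-10,-1 \right)} + 3\right) = - 79 \left(\frac{6 - 1}{1 - 10} + 3\right) = - 79 \left(\frac{1}{-9} \cdot 5 + 3\right) = - 79 \left(\left(- \frac{1}{9}\right) 5 + 3\right) = - 79 \left(- \frac{5}{9} + 3\right) = \left(-79\right) \frac{22}{9} = - \frac{1738}{9}$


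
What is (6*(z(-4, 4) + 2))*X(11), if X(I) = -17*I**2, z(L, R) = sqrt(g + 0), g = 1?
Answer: -37026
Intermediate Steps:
z(L, R) = 1 (z(L, R) = sqrt(1 + 0) = sqrt(1) = 1)
(6*(z(-4, 4) + 2))*X(11) = (6*(1 + 2))*(-17*11**2) = (6*3)*(-17*121) = 18*(-2057) = -37026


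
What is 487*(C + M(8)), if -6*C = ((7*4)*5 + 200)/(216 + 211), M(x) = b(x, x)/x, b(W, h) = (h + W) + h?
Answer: 1788751/1281 ≈ 1396.4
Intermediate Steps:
b(W, h) = W + 2*h (b(W, h) = (W + h) + h = W + 2*h)
M(x) = 3 (M(x) = (x + 2*x)/x = (3*x)/x = 3)
C = -170/1281 (C = -((7*4)*5 + 200)/(6*(216 + 211)) = -(28*5 + 200)/(6*427) = -(140 + 200)/(6*427) = -170/(3*427) = -1/6*340/427 = -170/1281 ≈ -0.13271)
487*(C + M(8)) = 487*(-170/1281 + 3) = 487*(3673/1281) = 1788751/1281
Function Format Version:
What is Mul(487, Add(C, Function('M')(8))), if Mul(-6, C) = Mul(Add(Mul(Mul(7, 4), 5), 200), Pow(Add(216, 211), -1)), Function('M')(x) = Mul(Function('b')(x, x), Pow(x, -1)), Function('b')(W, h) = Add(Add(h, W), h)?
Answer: Rational(1788751, 1281) ≈ 1396.4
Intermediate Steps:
Function('b')(W, h) = Add(W, Mul(2, h)) (Function('b')(W, h) = Add(Add(W, h), h) = Add(W, Mul(2, h)))
Function('M')(x) = 3 (Function('M')(x) = Mul(Add(x, Mul(2, x)), Pow(x, -1)) = Mul(Mul(3, x), Pow(x, -1)) = 3)
C = Rational(-170, 1281) (C = Mul(Rational(-1, 6), Mul(Add(Mul(Mul(7, 4), 5), 200), Pow(Add(216, 211), -1))) = Mul(Rational(-1, 6), Mul(Add(Mul(28, 5), 200), Pow(427, -1))) = Mul(Rational(-1, 6), Mul(Add(140, 200), Rational(1, 427))) = Mul(Rational(-1, 6), Mul(340, Rational(1, 427))) = Mul(Rational(-1, 6), Rational(340, 427)) = Rational(-170, 1281) ≈ -0.13271)
Mul(487, Add(C, Function('M')(8))) = Mul(487, Add(Rational(-170, 1281), 3)) = Mul(487, Rational(3673, 1281)) = Rational(1788751, 1281)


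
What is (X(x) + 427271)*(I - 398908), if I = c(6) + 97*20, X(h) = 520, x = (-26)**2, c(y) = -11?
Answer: -169824043389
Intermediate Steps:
x = 676
I = 1929 (I = -11 + 97*20 = -11 + 1940 = 1929)
(X(x) + 427271)*(I - 398908) = (520 + 427271)*(1929 - 398908) = 427791*(-396979) = -169824043389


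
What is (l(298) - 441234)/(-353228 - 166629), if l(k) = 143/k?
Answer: 131487589/154917386 ≈ 0.84876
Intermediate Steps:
(l(298) - 441234)/(-353228 - 166629) = (143/298 - 441234)/(-353228 - 166629) = (143*(1/298) - 441234)/(-519857) = (143/298 - 441234)*(-1/519857) = -131487589/298*(-1/519857) = 131487589/154917386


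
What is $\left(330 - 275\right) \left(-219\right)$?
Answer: $-12045$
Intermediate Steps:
$\left(330 - 275\right) \left(-219\right) = 55 \left(-219\right) = -12045$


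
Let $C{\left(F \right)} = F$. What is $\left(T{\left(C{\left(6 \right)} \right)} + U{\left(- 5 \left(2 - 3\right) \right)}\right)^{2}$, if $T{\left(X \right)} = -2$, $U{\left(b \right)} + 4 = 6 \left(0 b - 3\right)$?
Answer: $576$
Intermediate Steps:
$U{\left(b \right)} = -22$ ($U{\left(b \right)} = -4 + 6 \left(0 b - 3\right) = -4 + 6 \left(0 - 3\right) = -4 + 6 \left(-3\right) = -4 - 18 = -22$)
$\left(T{\left(C{\left(6 \right)} \right)} + U{\left(- 5 \left(2 - 3\right) \right)}\right)^{2} = \left(-2 - 22\right)^{2} = \left(-24\right)^{2} = 576$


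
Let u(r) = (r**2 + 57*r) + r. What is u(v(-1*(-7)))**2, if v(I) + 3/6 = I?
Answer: 2812329/16 ≈ 1.7577e+5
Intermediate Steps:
v(I) = -1/2 + I
u(r) = r**2 + 58*r
u(v(-1*(-7)))**2 = ((-1/2 - 1*(-7))*(58 + (-1/2 - 1*(-7))))**2 = ((-1/2 + 7)*(58 + (-1/2 + 7)))**2 = (13*(58 + 13/2)/2)**2 = ((13/2)*(129/2))**2 = (1677/4)**2 = 2812329/16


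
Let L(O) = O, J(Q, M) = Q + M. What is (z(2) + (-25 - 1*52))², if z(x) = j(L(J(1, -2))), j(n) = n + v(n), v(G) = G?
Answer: 6241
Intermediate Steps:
J(Q, M) = M + Q
j(n) = 2*n (j(n) = n + n = 2*n)
z(x) = -2 (z(x) = 2*(-2 + 1) = 2*(-1) = -2)
(z(2) + (-25 - 1*52))² = (-2 + (-25 - 1*52))² = (-2 + (-25 - 52))² = (-2 - 77)² = (-79)² = 6241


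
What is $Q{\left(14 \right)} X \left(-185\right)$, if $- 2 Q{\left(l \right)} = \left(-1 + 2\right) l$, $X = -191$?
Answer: $-247345$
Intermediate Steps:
$Q{\left(l \right)} = - \frac{l}{2}$ ($Q{\left(l \right)} = - \frac{\left(-1 + 2\right) l}{2} = - \frac{1 l}{2} = - \frac{l}{2}$)
$Q{\left(14 \right)} X \left(-185\right) = \left(- \frac{1}{2}\right) 14 \left(-191\right) \left(-185\right) = \left(-7\right) \left(-191\right) \left(-185\right) = 1337 \left(-185\right) = -247345$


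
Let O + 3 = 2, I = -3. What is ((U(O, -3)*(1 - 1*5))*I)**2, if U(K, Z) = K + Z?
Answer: 2304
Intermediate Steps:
O = -1 (O = -3 + 2 = -1)
((U(O, -3)*(1 - 1*5))*I)**2 = (((-1 - 3)*(1 - 1*5))*(-3))**2 = (-4*(1 - 5)*(-3))**2 = (-4*(-4)*(-3))**2 = (16*(-3))**2 = (-48)**2 = 2304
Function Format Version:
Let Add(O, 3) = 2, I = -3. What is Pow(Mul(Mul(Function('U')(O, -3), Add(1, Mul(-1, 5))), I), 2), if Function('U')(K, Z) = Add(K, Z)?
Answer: 2304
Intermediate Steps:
O = -1 (O = Add(-3, 2) = -1)
Pow(Mul(Mul(Function('U')(O, -3), Add(1, Mul(-1, 5))), I), 2) = Pow(Mul(Mul(Add(-1, -3), Add(1, Mul(-1, 5))), -3), 2) = Pow(Mul(Mul(-4, Add(1, -5)), -3), 2) = Pow(Mul(Mul(-4, -4), -3), 2) = Pow(Mul(16, -3), 2) = Pow(-48, 2) = 2304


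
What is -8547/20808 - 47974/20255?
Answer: -390454159/140488680 ≈ -2.7793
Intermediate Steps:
-8547/20808 - 47974/20255 = -8547*1/20808 - 47974*1/20255 = -2849/6936 - 47974/20255 = -390454159/140488680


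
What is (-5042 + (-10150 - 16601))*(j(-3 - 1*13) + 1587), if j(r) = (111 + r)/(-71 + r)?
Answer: -4386607382/87 ≈ -5.0421e+7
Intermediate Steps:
j(r) = (111 + r)/(-71 + r)
(-5042 + (-10150 - 16601))*(j(-3 - 1*13) + 1587) = (-5042 + (-10150 - 16601))*((111 + (-3 - 1*13))/(-71 + (-3 - 1*13)) + 1587) = (-5042 - 26751)*((111 + (-3 - 13))/(-71 + (-3 - 13)) + 1587) = -31793*((111 - 16)/(-71 - 16) + 1587) = -31793*(95/(-87) + 1587) = -31793*(-1/87*95 + 1587) = -31793*(-95/87 + 1587) = -31793*137974/87 = -4386607382/87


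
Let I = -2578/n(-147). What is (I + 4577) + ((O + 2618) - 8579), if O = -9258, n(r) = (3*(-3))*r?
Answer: -14081944/1323 ≈ -10644.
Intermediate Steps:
n(r) = -9*r
I = -2578/1323 (I = -2578/((-9*(-147))) = -2578/1323 ≈ -1.9486)
(I + 4577) + ((O + 2618) - 8579) = (-2578/1323 + 4577) + ((-9258 + 2618) - 8579) = 6052793/1323 + (-6640 - 8579) = 6052793/1323 - 15219 = -14081944/1323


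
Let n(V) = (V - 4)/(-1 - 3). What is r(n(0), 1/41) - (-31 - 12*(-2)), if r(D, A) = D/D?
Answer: 8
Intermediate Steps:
n(V) = 1 - V/4 (n(V) = (-4 + V)/(-4) = (-4 + V)*(-¼) = 1 - V/4)
r(D, A) = 1
r(n(0), 1/41) - (-31 - 12*(-2)) = 1 - (-31 - 12*(-2)) = 1 - (-31 + 24) = 1 - 1*(-7) = 1 + 7 = 8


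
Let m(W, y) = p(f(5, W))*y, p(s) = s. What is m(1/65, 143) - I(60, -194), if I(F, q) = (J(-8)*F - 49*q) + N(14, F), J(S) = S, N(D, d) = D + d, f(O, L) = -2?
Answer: -9386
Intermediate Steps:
I(F, q) = 14 - 49*q - 7*F (I(F, q) = (-8*F - 49*q) + (14 + F) = (-49*q - 8*F) + (14 + F) = 14 - 49*q - 7*F)
m(W, y) = -2*y
m(1/65, 143) - I(60, -194) = -2*143 - (14 - 49*(-194) - 7*60) = -286 - (14 + 9506 - 420) = -286 - 1*9100 = -286 - 9100 = -9386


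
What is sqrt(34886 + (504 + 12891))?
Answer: sqrt(48281) ≈ 219.73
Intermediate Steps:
sqrt(34886 + (504 + 12891)) = sqrt(34886 + 13395) = sqrt(48281)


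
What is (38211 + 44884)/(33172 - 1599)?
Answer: 83095/31573 ≈ 2.6318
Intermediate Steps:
(38211 + 44884)/(33172 - 1599) = 83095/31573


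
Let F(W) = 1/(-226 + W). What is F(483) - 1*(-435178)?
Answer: 111840747/257 ≈ 4.3518e+5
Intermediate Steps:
F(483) - 1*(-435178) = 1/(-226 + 483) - 1*(-435178) = 1/257 + 435178 = 111840747/257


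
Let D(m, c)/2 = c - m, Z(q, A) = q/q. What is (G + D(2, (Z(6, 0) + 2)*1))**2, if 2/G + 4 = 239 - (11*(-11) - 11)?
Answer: 541696/134689 ≈ 4.0218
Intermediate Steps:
Z(q, A) = 1
D(m, c) = -2*m + 2*c (D(m, c) = 2*(c - m) = -2*m + 2*c)
G = 2/367 (G = 2/(-4 + (239 - (11*(-11) - 11))) = 2/(-4 + (239 - (-121 - 11))) = 2/(-4 + (239 - 1*(-132))) = 2/(-4 + (239 + 132)) = 2/(-4 + 371) = 2/367 ≈ 0.0054496)
(G + D(2, (Z(6, 0) + 2)*1))**2 = (2/367 + (-2*2 + 2*((1 + 2)*1)))**2 = (2/367 + (-4 + 2*(3*1)))**2 = (2/367 + (-4 + 2*3))**2 = (2/367 + (-4 + 6))**2 = (2/367 + 2)**2 = (736/367)**2 = 541696/134689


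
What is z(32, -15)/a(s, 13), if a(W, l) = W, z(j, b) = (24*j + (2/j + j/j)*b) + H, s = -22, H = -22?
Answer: -11681/352 ≈ -33.185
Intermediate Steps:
z(j, b) = -22 + 24*j + b*(1 + 2/j) (z(j, b) = (24*j + (2/j + j/j)*b) - 22 = (24*j + (2/j + 1)*b) - 22 = (24*j + (1 + 2/j)*b) - 22 = (24*j + b*(1 + 2/j)) - 22 = -22 + 24*j + b*(1 + 2/j))
z(32, -15)/a(s, 13) = (-22 - 15 + 24*32 + 2*(-15)/32)/(-22) = (-22 - 15 + 768 + 2*(-15)*(1/32))*(-1/22) = (-22 - 15 + 768 - 15/16)*(-1/22) = (11681/16)*(-1/22) = -11681/352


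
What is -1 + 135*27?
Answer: 3644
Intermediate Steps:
-1 + 135*27 = -1 + 3645 = 3644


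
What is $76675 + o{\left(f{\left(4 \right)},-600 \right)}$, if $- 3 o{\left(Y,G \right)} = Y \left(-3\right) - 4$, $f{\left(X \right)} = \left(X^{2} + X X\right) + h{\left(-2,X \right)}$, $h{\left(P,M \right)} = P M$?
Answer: $\frac{230101}{3} \approx 76700.0$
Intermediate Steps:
$h{\left(P,M \right)} = M P$
$f{\left(X \right)} = - 2 X + 2 X^{2}$ ($f{\left(X \right)} = \left(X^{2} + X X\right) + X \left(-2\right) = \left(X^{2} + X^{2}\right) - 2 X = 2 X^{2} - 2 X = - 2 X + 2 X^{2}$)
$o{\left(Y,G \right)} = \frac{4}{3} + Y$ ($o{\left(Y,G \right)} = - \frac{Y \left(-3\right) - 4}{3} = - \frac{- 3 Y - 4}{3} = - \frac{-4 - 3 Y}{3} = \frac{4}{3} + Y$)
$76675 + o{\left(f{\left(4 \right)},-600 \right)} = 76675 + \left(\frac{4}{3} + 2 \cdot 4 \left(-1 + 4\right)\right) = 76675 + \left(\frac{4}{3} + 2 \cdot 4 \cdot 3\right) = 76675 + \left(\frac{4}{3} + 24\right) = 76675 + \frac{76}{3} = \frac{230101}{3}$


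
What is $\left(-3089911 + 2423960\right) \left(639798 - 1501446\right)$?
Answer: $573815347248$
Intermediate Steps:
$\left(-3089911 + 2423960\right) \left(639798 - 1501446\right) = \left(-665951\right) \left(-861648\right) = 573815347248$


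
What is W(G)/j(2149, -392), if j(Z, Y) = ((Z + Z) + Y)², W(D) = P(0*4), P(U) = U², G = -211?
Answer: 0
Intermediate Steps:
W(D) = 0 (W(D) = (0*4)² = 0² = 0)
j(Z, Y) = (Y + 2*Z)² (j(Z, Y) = (2*Z + Y)² = (Y + 2*Z)²)
W(G)/j(2149, -392) = 0/((-392 + 2*2149)²) = 0/((-392 + 4298)²) = 0/(3906²) = 0/15256836 = 0*(1/15256836) = 0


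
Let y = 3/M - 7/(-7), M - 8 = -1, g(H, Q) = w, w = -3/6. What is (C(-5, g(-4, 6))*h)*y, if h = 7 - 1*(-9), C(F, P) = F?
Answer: -800/7 ≈ -114.29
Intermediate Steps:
w = -½ (w = -3*⅙ = -½ ≈ -0.50000)
g(H, Q) = -½
M = 7 (M = 8 - 1 = 7)
h = 16 (h = 7 + 9 = 16)
y = 10/7 (y = 3/7 - 7/(-7) = 3*(⅐) - 7*(-⅐) = 3/7 + 1 = 10/7 ≈ 1.4286)
(C(-5, g(-4, 6))*h)*y = -5*16*(10/7) = -80*10/7 = -800/7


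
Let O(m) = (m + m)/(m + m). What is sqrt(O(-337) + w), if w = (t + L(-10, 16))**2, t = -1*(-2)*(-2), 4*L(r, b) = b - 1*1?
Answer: sqrt(17)/4 ≈ 1.0308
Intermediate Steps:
L(r, b) = -1/4 + b/4 (L(r, b) = (b - 1*1)/4 = (b - 1)/4 = (-1 + b)/4 = -1/4 + b/4)
O(m) = 1 (O(m) = (2*m)/((2*m)) = (2*m)*(1/(2*m)) = 1)
t = -4 (t = 2*(-2) = -4)
w = 1/16 (w = (-4 + (-1/4 + (1/4)*16))**2 = (-4 + (-1/4 + 4))**2 = (-4 + 15/4)**2 = (-1/4)**2 = 1/16 ≈ 0.062500)
sqrt(O(-337) + w) = sqrt(1 + 1/16) = sqrt(17/16) = sqrt(17)/4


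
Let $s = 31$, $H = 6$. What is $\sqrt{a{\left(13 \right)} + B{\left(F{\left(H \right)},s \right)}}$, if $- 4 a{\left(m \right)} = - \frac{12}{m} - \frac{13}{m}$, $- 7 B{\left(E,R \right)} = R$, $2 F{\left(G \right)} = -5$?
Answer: $\frac{i \sqrt{130767}}{182} \approx 1.9869 i$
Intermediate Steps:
$F{\left(G \right)} = - \frac{5}{2}$ ($F{\left(G \right)} = \frac{1}{2} \left(-5\right) = - \frac{5}{2}$)
$B{\left(E,R \right)} = - \frac{R}{7}$
$a{\left(m \right)} = \frac{25}{4 m}$ ($a{\left(m \right)} = - \frac{- \frac{12}{m} - \frac{13}{m}}{4} = - \frac{\left(-25\right) \frac{1}{m}}{4} = \frac{25}{4 m}$)
$\sqrt{a{\left(13 \right)} + B{\left(F{\left(H \right)},s \right)}} = \sqrt{\frac{25}{4 \cdot 13} - \frac{31}{7}} = \sqrt{\frac{25}{4} \cdot \frac{1}{13} - \frac{31}{7}} = \sqrt{\frac{25}{52} - \frac{31}{7}} = \sqrt{- \frac{1437}{364}} = \frac{i \sqrt{130767}}{182}$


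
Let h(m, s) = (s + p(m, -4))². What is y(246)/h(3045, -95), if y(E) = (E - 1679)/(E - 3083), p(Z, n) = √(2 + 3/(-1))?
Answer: 3232848/57781658453 + 136135*I/115563316906 ≈ 5.5949e-5 + 1.178e-6*I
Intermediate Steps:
p(Z, n) = I (p(Z, n) = √(2 + 3*(-1)) = √(2 - 3) = √(-1) = I)
y(E) = (-1679 + E)/(-3083 + E)
h(m, s) = (I + s)² (h(m, s) = (s + I)² = (I + s)²)
y(246)/h(3045, -95) = ((-1679 + 246)/(-3083 + 246))/((I - 95)²) = (-1433/(-2837))/((-95 + I)²) = (-1/2837*(-1433))/(-95 + I)² = 1433/(2837*(-95 + I)²)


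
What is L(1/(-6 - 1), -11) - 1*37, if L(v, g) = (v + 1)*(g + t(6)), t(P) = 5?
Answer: -295/7 ≈ -42.143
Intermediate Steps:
L(v, g) = (1 + v)*(5 + g) (L(v, g) = (v + 1)*(g + 5) = (1 + v)*(5 + g))
L(1/(-6 - 1), -11) - 1*37 = (5 - 11 + 5/(-6 - 1) - 11/(-6 - 1)) - 1*37 = (5 - 11 + 5/(-7) - 11/(-7)) - 37 = (5 - 11 + 5*(-⅐) - 11*(-⅐)) - 37 = (5 - 11 - 5/7 + 11/7) - 37 = -36/7 - 37 = -295/7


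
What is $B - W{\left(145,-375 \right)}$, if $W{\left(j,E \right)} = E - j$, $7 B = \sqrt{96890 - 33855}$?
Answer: $520 + \frac{\sqrt{63035}}{7} \approx 555.87$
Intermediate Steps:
$B = \frac{\sqrt{63035}}{7}$ ($B = \frac{\sqrt{96890 - 33855}}{7} = \frac{\sqrt{63035}}{7} \approx 35.867$)
$B - W{\left(145,-375 \right)} = \frac{\sqrt{63035}}{7} - \left(-375 - 145\right) = \frac{\sqrt{63035}}{7} - -520 = \frac{\sqrt{63035}}{7} + 520 = 520 + \frac{\sqrt{63035}}{7}$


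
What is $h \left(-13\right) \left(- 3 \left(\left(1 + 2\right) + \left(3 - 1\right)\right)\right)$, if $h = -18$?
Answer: $-3510$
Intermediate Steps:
$h \left(-13\right) \left(- 3 \left(\left(1 + 2\right) + \left(3 - 1\right)\right)\right) = \left(-18\right) \left(-13\right) \left(- 3 \left(\left(1 + 2\right) + \left(3 - 1\right)\right)\right) = 234 \left(- 3 \left(3 + 2\right)\right) = 234 \left(\left(-3\right) 5\right) = 234 \left(-15\right) = -3510$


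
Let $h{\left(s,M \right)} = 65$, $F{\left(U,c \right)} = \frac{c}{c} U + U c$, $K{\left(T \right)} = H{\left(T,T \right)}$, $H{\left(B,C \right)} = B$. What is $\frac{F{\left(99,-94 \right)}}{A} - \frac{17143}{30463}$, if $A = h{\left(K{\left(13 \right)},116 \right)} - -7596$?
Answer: $- \frac{411805364}{233377043} \approx -1.7645$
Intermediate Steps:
$K{\left(T \right)} = T$
$F{\left(U,c \right)} = U + U c$ ($F{\left(U,c \right)} = 1 U + U c = U + U c$)
$A = 7661$ ($A = 65 - -7596 = 65 + 7596 = 7661$)
$\frac{F{\left(99,-94 \right)}}{A} - \frac{17143}{30463} = \frac{99 \left(1 - 94\right)}{7661} - \frac{17143}{30463} = 99 \left(-93\right) \frac{1}{7661} - \frac{17143}{30463} = \left(-9207\right) \frac{1}{7661} - \frac{17143}{30463} = - \frac{9207}{7661} - \frac{17143}{30463} = - \frac{411805364}{233377043}$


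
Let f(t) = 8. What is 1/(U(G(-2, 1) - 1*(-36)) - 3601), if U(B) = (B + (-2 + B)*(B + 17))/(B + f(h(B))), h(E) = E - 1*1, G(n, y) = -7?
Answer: -37/131966 ≈ -0.00028038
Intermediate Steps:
h(E) = -1 + E (h(E) = E - 1 = -1 + E)
U(B) = (B + (-2 + B)*(17 + B))/(8 + B) (U(B) = (B + (-2 + B)*(B + 17))/(B + 8) = (B + (-2 + B)*(17 + B))/(8 + B))
1/(U(G(-2, 1) - 1*(-36)) - 3601) = 1/((-34 + (-7 - 1*(-36))² + 16*(-7 - 1*(-36)))/(8 + (-7 - 1*(-36))) - 3601) = 1/((-34 + (-7 + 36)² + 16*(-7 + 36))/(8 + (-7 + 36)) - 3601) = 1/((-34 + 29² + 16*29)/(8 + 29) - 3601) = 1/((-34 + 841 + 464)/37 - 3601) = 1/((1/37)*1271 - 3601) = 1/(1271/37 - 3601) = 1/(-131966/37) = -37/131966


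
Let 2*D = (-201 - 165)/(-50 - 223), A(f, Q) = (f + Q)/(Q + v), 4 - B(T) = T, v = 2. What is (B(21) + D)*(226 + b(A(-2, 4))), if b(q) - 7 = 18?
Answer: -372986/91 ≈ -4098.8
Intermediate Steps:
B(T) = 4 - T
A(f, Q) = (Q + f)/(2 + Q) (A(f, Q) = (f + Q)/(Q + 2) = (Q + f)/(2 + Q))
b(q) = 25 (b(q) = 7 + 18 = 25)
D = 61/91 (D = ((-201 - 165)/(-50 - 223))/2 = (-366/(-273))/2 = (-366*(-1/273))/2 = (½)*(122/91) = 61/91 ≈ 0.67033)
(B(21) + D)*(226 + b(A(-2, 4))) = ((4 - 1*21) + 61/91)*(226 + 25) = ((4 - 21) + 61/91)*251 = (-17 + 61/91)*251 = -1486/91*251 = -372986/91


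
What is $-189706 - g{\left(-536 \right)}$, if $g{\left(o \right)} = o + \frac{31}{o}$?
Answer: $- \frac{101395089}{536} \approx -1.8917 \cdot 10^{5}$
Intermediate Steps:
$-189706 - g{\left(-536 \right)} = -189706 - \left(-536 + \frac{31}{-536}\right) = -189706 - \left(-536 + 31 \left(- \frac{1}{536}\right)\right) = -189706 - \left(-536 - \frac{31}{536}\right) = -189706 - - \frac{287327}{536} = -189706 + \frac{287327}{536} = - \frac{101395089}{536}$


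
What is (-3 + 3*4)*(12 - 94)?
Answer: -738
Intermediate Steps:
(-3 + 3*4)*(12 - 94) = (-3 + 12)*(-82) = 9*(-82) = -738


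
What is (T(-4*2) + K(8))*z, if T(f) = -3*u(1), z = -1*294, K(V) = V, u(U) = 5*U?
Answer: 2058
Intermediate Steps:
z = -294
T(f) = -15
(T(-4*2) + K(8))*z = (-15 + 8)*(-294) = -7*(-294) = 2058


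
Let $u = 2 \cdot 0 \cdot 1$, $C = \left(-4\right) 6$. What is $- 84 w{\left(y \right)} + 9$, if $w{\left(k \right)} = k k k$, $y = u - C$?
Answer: $-1161207$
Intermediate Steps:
$C = -24$
$u = 0$ ($u = 0 \cdot 1 = 0$)
$y = 24$ ($y = 0 - -24 = 0 + 24 = 24$)
$w{\left(k \right)} = k^{3}$ ($w{\left(k \right)} = k^{2} k = k^{3}$)
$- 84 w{\left(y \right)} + 9 = - 84 \cdot 24^{3} + 9 = \left(-84\right) 13824 + 9 = -1161216 + 9 = -1161207$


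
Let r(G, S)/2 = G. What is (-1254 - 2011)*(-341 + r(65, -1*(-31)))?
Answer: 688915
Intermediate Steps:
r(G, S) = 2*G
(-1254 - 2011)*(-341 + r(65, -1*(-31))) = (-1254 - 2011)*(-341 + 2*65) = -3265*(-341 + 130) = -3265*(-211) = 688915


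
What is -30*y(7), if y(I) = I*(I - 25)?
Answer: 3780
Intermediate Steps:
y(I) = I*(-25 + I)
-30*y(7) = -210*(-25 + 7) = -210*(-18) = -30*(-126) = 3780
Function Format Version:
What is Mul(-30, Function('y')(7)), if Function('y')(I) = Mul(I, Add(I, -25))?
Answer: 3780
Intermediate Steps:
Function('y')(I) = Mul(I, Add(-25, I))
Mul(-30, Function('y')(7)) = Mul(-30, Mul(7, Add(-25, 7))) = Mul(-30, Mul(7, -18)) = Mul(-30, -126) = 3780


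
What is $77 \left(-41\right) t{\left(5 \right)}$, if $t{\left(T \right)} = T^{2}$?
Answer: $-78925$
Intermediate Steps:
$77 \left(-41\right) t{\left(5 \right)} = 77 \left(-41\right) 5^{2} = \left(-3157\right) 25 = -78925$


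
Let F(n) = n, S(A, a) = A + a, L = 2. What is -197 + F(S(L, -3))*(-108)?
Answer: -89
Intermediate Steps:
-197 + F(S(L, -3))*(-108) = -197 + (2 - 3)*(-108) = -197 - 1*(-108) = -197 + 108 = -89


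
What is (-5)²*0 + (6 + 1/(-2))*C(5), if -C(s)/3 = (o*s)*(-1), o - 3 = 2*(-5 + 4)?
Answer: 165/2 ≈ 82.500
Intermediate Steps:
o = 1 (o = 3 + 2*(-5 + 4) = 3 + 2*(-1) = 3 - 2 = 1)
C(s) = 3*s (C(s) = -3*1*s*(-1) = -3*s*(-1) = -(-3)*s = 3*s)
(-5)²*0 + (6 + 1/(-2))*C(5) = (-5)²*0 + (6 + 1/(-2))*(3*5) = 25*0 + (6 + 1*(-½))*15 = 0 + (6 - ½)*15 = 0 + (11/2)*15 = 0 + 165/2 = 165/2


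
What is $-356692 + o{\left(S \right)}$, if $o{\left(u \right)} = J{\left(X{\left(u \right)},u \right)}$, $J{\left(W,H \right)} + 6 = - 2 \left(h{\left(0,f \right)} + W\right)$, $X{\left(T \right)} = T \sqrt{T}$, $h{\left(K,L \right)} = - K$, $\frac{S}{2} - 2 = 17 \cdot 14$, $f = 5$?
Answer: $-356698 - 3840 \sqrt{30} \approx -3.7773 \cdot 10^{5}$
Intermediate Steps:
$S = 480$ ($S = 4 + 2 \cdot 17 \cdot 14 = 4 + 2 \cdot 238 = 4 + 476 = 480$)
$X{\left(T \right)} = T^{\frac{3}{2}}$
$J{\left(W,H \right)} = -6 - 2 W$ ($J{\left(W,H \right)} = -6 - 2 \left(\left(-1\right) 0 + W\right) = -6 - 2 \left(0 + W\right) = -6 - 2 W$)
$o{\left(u \right)} = -6 - 2 u^{\frac{3}{2}}$
$-356692 + o{\left(S \right)} = -356692 - \left(6 + 2 \cdot 480^{\frac{3}{2}}\right) = -356692 - \left(6 + 2 \cdot 1920 \sqrt{30}\right) = -356692 - \left(6 + 3840 \sqrt{30}\right) = -356698 - 3840 \sqrt{30}$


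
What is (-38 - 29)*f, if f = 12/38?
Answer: -402/19 ≈ -21.158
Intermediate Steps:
f = 6/19 (f = 12*(1/38) = 6/19 ≈ 0.31579)
(-38 - 29)*f = (-38 - 29)*(6/19) = -67*6/19 = -402/19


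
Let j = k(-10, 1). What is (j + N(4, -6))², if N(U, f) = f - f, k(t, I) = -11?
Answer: 121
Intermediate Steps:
N(U, f) = 0
j = -11
(j + N(4, -6))² = (-11 + 0)² = (-11)² = 121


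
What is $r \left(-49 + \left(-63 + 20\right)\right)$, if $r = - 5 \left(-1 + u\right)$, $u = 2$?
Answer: $460$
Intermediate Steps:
$r = -5$ ($r = - 5 \left(-1 + 2\right) = \left(-5\right) 1 = -5$)
$r \left(-49 + \left(-63 + 20\right)\right) = - 5 \left(-49 + \left(-63 + 20\right)\right) = - 5 \left(-49 - 43\right) = \left(-5\right) \left(-92\right) = 460$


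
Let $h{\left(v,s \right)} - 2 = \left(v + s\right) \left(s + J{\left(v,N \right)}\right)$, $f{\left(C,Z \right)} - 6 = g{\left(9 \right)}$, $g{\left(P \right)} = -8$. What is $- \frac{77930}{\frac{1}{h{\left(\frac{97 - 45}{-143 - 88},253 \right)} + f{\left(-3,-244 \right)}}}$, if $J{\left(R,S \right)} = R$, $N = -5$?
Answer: $- \frac{265703027096330}{53361} \approx -4.9794 \cdot 10^{9}$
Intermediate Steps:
$f{\left(C,Z \right)} = -2$ ($f{\left(C,Z \right)} = 6 - 8 = -2$)
$h{\left(v,s \right)} = 2 + \left(s + v\right)^{2}$ ($h{\left(v,s \right)} = 2 + \left(v + s\right) \left(s + v\right) = 2 + \left(s + v\right) \left(s + v\right) = 2 + \left(s + v\right)^{2}$)
$- \frac{77930}{\frac{1}{h{\left(\frac{97 - 45}{-143 - 88},253 \right)} + f{\left(-3,-244 \right)}}} = - \frac{77930}{\frac{1}{\left(2 + 253^{2} + \left(\frac{97 - 45}{-143 - 88}\right)^{2} + 2 \cdot 253 \frac{97 - 45}{-143 - 88}\right) - 2}} = - \frac{77930}{\frac{1}{\left(2 + 64009 + \left(\frac{52}{-231}\right)^{2} + 2 \cdot 253 \frac{52}{-231}\right) - 2}} = - \frac{77930}{\frac{1}{\left(2 + 64009 + \left(52 \left(- \frac{1}{231}\right)\right)^{2} + 2 \cdot 253 \cdot 52 \left(- \frac{1}{231}\right)\right) - 2}} = - \frac{77930}{\frac{1}{\left(2 + 64009 + \left(- \frac{52}{231}\right)^{2} + 2 \cdot 253 \left(- \frac{52}{231}\right)\right) - 2}} = - \frac{77930}{\frac{1}{\left(2 + 64009 + \frac{2704}{53361} - \frac{2392}{21}\right) - 2}} = - \frac{77930}{\frac{1}{\frac{3409615603}{53361} - 2}} = - \frac{77930}{\frac{1}{\frac{3409508881}{53361}}} = - \frac{77930}{\frac{53361}{3409508881}} = \left(-77930\right) \frac{3409508881}{53361} = - \frac{265703027096330}{53361}$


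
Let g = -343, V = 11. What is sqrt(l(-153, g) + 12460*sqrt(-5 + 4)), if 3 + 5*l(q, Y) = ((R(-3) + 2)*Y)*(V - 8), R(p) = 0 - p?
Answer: 2*sqrt(-6435 + 77875*I)/5 ≈ 75.739 + 82.256*I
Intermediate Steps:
R(p) = -p
l(q, Y) = -3/5 + 3*Y (l(q, Y) = -3/5 + (((-1*(-3) + 2)*Y)*(11 - 8))/5 = -3/5 + (((3 + 2)*Y)*3)/5 = -3/5 + ((5*Y)*3)/5 = -3/5 + (15*Y)/5 = -3/5 + 3*Y)
sqrt(l(-153, g) + 12460*sqrt(-5 + 4)) = sqrt((-3/5 + 3*(-343)) + 12460*sqrt(-5 + 4)) = sqrt((-3/5 - 1029) + 12460*sqrt(-1)) = sqrt(-5148/5 + 12460*I)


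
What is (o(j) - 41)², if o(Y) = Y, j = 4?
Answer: 1369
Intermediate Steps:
(o(j) - 41)² = (4 - 41)² = (-37)² = 1369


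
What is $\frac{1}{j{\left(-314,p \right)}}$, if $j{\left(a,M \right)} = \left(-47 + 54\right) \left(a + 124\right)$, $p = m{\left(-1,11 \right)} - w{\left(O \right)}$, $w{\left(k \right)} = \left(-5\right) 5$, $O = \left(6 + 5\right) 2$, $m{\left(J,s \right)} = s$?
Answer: $- \frac{1}{1330} \approx -0.00075188$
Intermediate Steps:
$O = 22$ ($O = 11 \cdot 2 = 22$)
$w{\left(k \right)} = -25$
$p = 36$ ($p = 11 - -25 = 11 + 25 = 36$)
$j{\left(a,M \right)} = 868 + 7 a$ ($j{\left(a,M \right)} = 7 \left(124 + a\right) = 868 + 7 a$)
$\frac{1}{j{\left(-314,p \right)}} = \frac{1}{868 + 7 \left(-314\right)} = \frac{1}{868 - 2198} = \frac{1}{-1330} = - \frac{1}{1330}$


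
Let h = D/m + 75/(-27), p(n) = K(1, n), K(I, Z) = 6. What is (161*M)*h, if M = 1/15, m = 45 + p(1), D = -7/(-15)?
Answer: -113666/3825 ≈ -29.717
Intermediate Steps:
p(n) = 6
D = 7/15 (D = -7*(-1/15) = 7/15 ≈ 0.46667)
m = 51 (m = 45 + 6 = 51)
h = -706/255 (h = (7/15)/51 + 75/(-27) = (7/15)*(1/51) + 75*(-1/27) = 7/765 - 25/9 = -706/255 ≈ -2.7686)
M = 1/15 ≈ 0.066667
(161*M)*h = (161*(1/15))*(-706/255) = (161/15)*(-706/255) = -113666/3825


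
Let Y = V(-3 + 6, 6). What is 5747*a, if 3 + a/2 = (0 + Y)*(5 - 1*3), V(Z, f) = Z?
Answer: 34482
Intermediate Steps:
Y = 3 (Y = -3 + 6 = 3)
a = 6 (a = -6 + 2*((0 + 3)*(5 - 1*3)) = -6 + 2*(3*(5 - 3)) = -6 + 2*(3*2) = -6 + 2*6 = -6 + 12 = 6)
5747*a = 5747*6 = 34482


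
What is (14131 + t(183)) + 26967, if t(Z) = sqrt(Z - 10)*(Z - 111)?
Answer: 41098 + 72*sqrt(173) ≈ 42045.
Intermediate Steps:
t(Z) = sqrt(-10 + Z)*(-111 + Z)
(14131 + t(183)) + 26967 = (14131 + sqrt(-10 + 183)*(-111 + 183)) + 26967 = (14131 + sqrt(173)*72) + 26967 = (14131 + 72*sqrt(173)) + 26967 = 41098 + 72*sqrt(173)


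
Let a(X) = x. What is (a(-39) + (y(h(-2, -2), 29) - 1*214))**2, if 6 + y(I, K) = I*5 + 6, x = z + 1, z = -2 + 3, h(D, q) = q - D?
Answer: 44944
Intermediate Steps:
z = 1
x = 2 (x = 1 + 1 = 2)
y(I, K) = 5*I (y(I, K) = -6 + (I*5 + 6) = -6 + (5*I + 6) = -6 + (6 + 5*I) = 5*I)
a(X) = 2
(a(-39) + (y(h(-2, -2), 29) - 1*214))**2 = (2 + (5*(-2 - 1*(-2)) - 1*214))**2 = (2 + (5*(-2 + 2) - 214))**2 = (2 + (5*0 - 214))**2 = (2 + (0 - 214))**2 = (2 - 214)**2 = (-212)**2 = 44944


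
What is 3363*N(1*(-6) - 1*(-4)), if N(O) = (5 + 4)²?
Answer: 272403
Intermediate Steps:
N(O) = 81 (N(O) = 9² = 81)
3363*N(1*(-6) - 1*(-4)) = 3363*81 = 272403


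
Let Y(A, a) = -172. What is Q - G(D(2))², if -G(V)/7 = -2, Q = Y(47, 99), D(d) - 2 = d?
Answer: -368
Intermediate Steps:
D(d) = 2 + d
Q = -172
G(V) = 14 (G(V) = -7*(-2) = 14)
Q - G(D(2))² = -172 - 1*14² = -172 - 1*196 = -172 - 196 = -368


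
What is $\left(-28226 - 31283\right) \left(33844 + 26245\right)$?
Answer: $-3575836301$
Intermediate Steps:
$\left(-28226 - 31283\right) \left(33844 + 26245\right) = \left(-59509\right) 60089 = -3575836301$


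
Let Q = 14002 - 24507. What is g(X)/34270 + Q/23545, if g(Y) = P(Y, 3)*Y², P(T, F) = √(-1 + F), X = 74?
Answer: -2101/4709 + 2738*√2/17135 ≈ -0.22019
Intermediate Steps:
g(Y) = √2*Y² (g(Y) = √(-1 + 3)*Y² = √2*Y²)
Q = -10505
g(X)/34270 + Q/23545 = (√2*74²)/34270 - 10505/23545 = (√2*5476)*(1/34270) - 10505*1/23545 = (5476*√2)*(1/34270) - 2101/4709 = 2738*√2/17135 - 2101/4709 = -2101/4709 + 2738*√2/17135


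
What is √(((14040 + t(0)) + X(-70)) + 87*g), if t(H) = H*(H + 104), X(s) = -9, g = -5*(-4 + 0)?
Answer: √15771 ≈ 125.58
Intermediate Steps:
g = 20 (g = -5*(-4) = 20)
t(H) = H*(104 + H)
√(((14040 + t(0)) + X(-70)) + 87*g) = √(((14040 + 0*(104 + 0)) - 9) + 87*20) = √(((14040 + 0*104) - 9) + 1740) = √(((14040 + 0) - 9) + 1740) = √((14040 - 9) + 1740) = √(14031 + 1740) = √15771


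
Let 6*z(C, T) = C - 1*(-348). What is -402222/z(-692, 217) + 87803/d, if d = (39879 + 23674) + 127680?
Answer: 2683365829/382466 ≈ 7016.0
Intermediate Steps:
d = 191233 (d = 63553 + 127680 = 191233)
z(C, T) = 58 + C/6 (z(C, T) = (C - 1*(-348))/6 = (C + 348)/6 = (348 + C)/6 = 58 + C/6)
-402222/z(-692, 217) + 87803/d = -402222/(58 + (⅙)*(-692)) + 87803/191233 = -402222/(58 - 346/3) + 87803*(1/191233) = -402222/(-172/3) + 87803/191233 = -402222*(-3/172) + 87803/191233 = 14031/2 + 87803/191233 = 2683365829/382466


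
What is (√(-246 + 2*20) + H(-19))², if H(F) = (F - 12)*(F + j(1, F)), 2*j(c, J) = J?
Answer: 3121465/4 + 1767*I*√206 ≈ 7.8037e+5 + 25361.0*I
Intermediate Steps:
j(c, J) = J/2
H(F) = 3*F*(-12 + F)/2 (H(F) = (F - 12)*(F + F/2) = (-12 + F)*(3*F/2) = 3*F*(-12 + F)/2)
(√(-246 + 2*20) + H(-19))² = (√(-246 + 2*20) + (3/2)*(-19)*(-12 - 19))² = (√(-246 + 40) + (3/2)*(-19)*(-31))² = (√(-206) + 1767/2)² = (I*√206 + 1767/2)² = (1767/2 + I*√206)²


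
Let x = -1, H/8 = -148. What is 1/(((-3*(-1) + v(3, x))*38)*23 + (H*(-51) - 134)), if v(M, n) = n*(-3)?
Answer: 1/65494 ≈ 1.5269e-5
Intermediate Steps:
H = -1184 (H = 8*(-148) = -1184)
v(M, n) = -3*n
1/(((-3*(-1) + v(3, x))*38)*23 + (H*(-51) - 134)) = 1/(((-3*(-1) - 3*(-1))*38)*23 + (-1184*(-51) - 134)) = 1/(((3 + 3)*38)*23 + (60384 - 134)) = 1/((6*38)*23 + 60250) = 1/(228*23 + 60250) = 1/(5244 + 60250) = 1/65494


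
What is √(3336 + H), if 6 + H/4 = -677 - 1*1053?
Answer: 2*I*√902 ≈ 60.067*I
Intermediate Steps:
H = -6944 (H = -24 + 4*(-677 - 1*1053) = -24 + 4*(-677 - 1053) = -24 + 4*(-1730) = -24 - 6920 = -6944)
√(3336 + H) = √(3336 - 6944) = √(-3608) = 2*I*√902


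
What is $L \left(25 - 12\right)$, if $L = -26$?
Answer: $-338$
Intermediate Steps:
$L \left(25 - 12\right) = - 26 \left(25 - 12\right) = \left(-26\right) 13 = -338$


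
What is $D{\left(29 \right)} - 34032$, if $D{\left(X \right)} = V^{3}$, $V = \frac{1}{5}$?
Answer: $- \frac{4253999}{125} \approx -34032.0$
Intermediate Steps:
$V = \frac{1}{5} \approx 0.2$
$D{\left(X \right)} = \frac{1}{125}$ ($D{\left(X \right)} = \left(\frac{1}{5}\right)^{3} = \frac{1}{125}$)
$D{\left(29 \right)} - 34032 = \frac{1}{125} - 34032 = - \frac{4253999}{125}$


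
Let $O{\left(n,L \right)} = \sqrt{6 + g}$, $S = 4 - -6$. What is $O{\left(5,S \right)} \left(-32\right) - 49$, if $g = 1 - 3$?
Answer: $-113$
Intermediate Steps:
$S = 10$ ($S = 4 + 6 = 10$)
$g = -2$ ($g = 1 - 3 = -2$)
$O{\left(n,L \right)} = 2$ ($O{\left(n,L \right)} = \sqrt{6 - 2} = \sqrt{4} = 2$)
$O{\left(5,S \right)} \left(-32\right) - 49 = 2 \left(-32\right) - 49 = -64 - 49 = -113$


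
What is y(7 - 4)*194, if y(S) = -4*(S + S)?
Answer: -4656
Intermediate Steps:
y(S) = -8*S
y(7 - 4)*194 = -8*(7 - 4)*194 = -8*3*194 = -24*194 = -4656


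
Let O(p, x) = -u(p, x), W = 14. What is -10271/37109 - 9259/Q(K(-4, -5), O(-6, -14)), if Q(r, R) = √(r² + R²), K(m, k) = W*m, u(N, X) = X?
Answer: -10271/37109 - 9259*√17/238 ≈ -160.68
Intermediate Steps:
O(p, x) = -x
K(m, k) = 14*m
Q(r, R) = √(R² + r²)
-10271/37109 - 9259/Q(K(-4, -5), O(-6, -14)) = -10271/37109 - 9259/√((-1*(-14))² + (14*(-4))²) = -10271*1/37109 - 9259/√(14² + (-56)²) = -10271/37109 - 9259/√(196 + 3136) = -10271/37109 - 9259*√17/238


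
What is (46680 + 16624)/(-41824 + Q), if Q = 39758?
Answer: -31652/1033 ≈ -30.641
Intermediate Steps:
(46680 + 16624)/(-41824 + Q) = (46680 + 16624)/(-41824 + 39758) = 63304/(-2066) = 63304*(-1/2066) = -31652/1033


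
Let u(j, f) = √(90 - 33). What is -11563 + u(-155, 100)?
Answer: -11563 + √57 ≈ -11555.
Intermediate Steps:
u(j, f) = √57
-11563 + u(-155, 100) = -11563 + √57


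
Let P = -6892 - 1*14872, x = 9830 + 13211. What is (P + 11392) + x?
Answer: 12669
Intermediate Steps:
x = 23041
P = -21764 (P = -6892 - 14872 = -21764)
(P + 11392) + x = (-21764 + 11392) + 23041 = -10372 + 23041 = 12669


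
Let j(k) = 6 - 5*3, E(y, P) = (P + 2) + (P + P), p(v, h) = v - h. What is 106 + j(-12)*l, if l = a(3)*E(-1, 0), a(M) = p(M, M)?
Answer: 106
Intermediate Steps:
a(M) = 0 (a(M) = M - M = 0)
E(y, P) = 2 + 3*P (E(y, P) = (2 + P) + 2*P = 2 + 3*P)
j(k) = -9 (j(k) = 6 - 15 = -9)
l = 0 (l = 0*(2 + 3*0) = 0*(2 + 0) = 0*2 = 0)
106 + j(-12)*l = 106 - 9*0 = 106 + 0 = 106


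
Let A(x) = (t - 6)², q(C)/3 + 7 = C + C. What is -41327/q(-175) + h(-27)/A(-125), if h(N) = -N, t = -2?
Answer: 157285/4032 ≈ 39.009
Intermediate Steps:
q(C) = -21 + 6*C (q(C) = -21 + 3*(C + C) = -21 + 3*(2*C) = -21 + 6*C)
A(x) = 64 (A(x) = (-2 - 6)² = (-8)² = 64)
-41327/q(-175) + h(-27)/A(-125) = -41327/(-21 + 6*(-175)) - 1*(-27)/64 = -41327/(-21 - 1050) + 27*(1/64) = -41327/(-1071) + 27/64 = -41327*(-1/1071) + 27/64 = 2431/63 + 27/64 = 157285/4032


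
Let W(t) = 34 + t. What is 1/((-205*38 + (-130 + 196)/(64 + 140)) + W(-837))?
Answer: -34/292151 ≈ -0.00011638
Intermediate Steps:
1/((-205*38 + (-130 + 196)/(64 + 140)) + W(-837)) = 1/((-205*38 + (-130 + 196)/(64 + 140)) + (34 - 837)) = 1/((-7790 + 66/204) - 803) = 1/((-7790 + 66*(1/204)) - 803) = 1/((-7790 + 11/34) - 803) = 1/(-264849/34 - 803) = 1/(-292151/34) = -34/292151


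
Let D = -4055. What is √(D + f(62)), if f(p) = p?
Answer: 11*I*√33 ≈ 63.19*I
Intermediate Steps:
√(D + f(62)) = √(-4055 + 62) = √(-3993) = 11*I*√33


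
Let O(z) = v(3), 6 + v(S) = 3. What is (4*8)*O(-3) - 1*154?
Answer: -250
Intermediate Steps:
v(S) = -3 (v(S) = -6 + 3 = -3)
O(z) = -3
(4*8)*O(-3) - 1*154 = (4*8)*(-3) - 1*154 = 32*(-3) - 154 = -96 - 154 = -250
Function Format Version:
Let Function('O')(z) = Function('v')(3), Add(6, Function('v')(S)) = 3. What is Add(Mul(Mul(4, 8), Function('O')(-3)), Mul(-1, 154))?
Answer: -250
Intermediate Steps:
Function('v')(S) = -3 (Function('v')(S) = Add(-6, 3) = -3)
Function('O')(z) = -3
Add(Mul(Mul(4, 8), Function('O')(-3)), Mul(-1, 154)) = Add(Mul(Mul(4, 8), -3), Mul(-1, 154)) = Add(Mul(32, -3), -154) = Add(-96, -154) = -250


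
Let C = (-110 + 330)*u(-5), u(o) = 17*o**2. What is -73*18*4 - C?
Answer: -98756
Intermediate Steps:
C = 93500 (C = (-110 + 330)*(17*(-5)**2) = 220*(17*25) = 220*425 = 93500)
-73*18*4 - C = -73*18*4 - 1*93500 = -1314*4 - 93500 = -5256 - 93500 = -98756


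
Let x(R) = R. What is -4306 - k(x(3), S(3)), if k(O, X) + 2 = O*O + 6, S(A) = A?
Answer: -4319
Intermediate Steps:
k(O, X) = 4 + O² (k(O, X) = -2 + (O*O + 6) = -2 + (O² + 6) = -2 + (6 + O²) = 4 + O²)
-4306 - k(x(3), S(3)) = -4306 - (4 + 3²) = -4306 - (4 + 9) = -4306 - 1*13 = -4306 - 13 = -4319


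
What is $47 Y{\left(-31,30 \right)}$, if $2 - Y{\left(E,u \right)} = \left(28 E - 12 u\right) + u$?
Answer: $56400$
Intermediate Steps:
$Y{\left(E,u \right)} = 2 - 28 E + 11 u$ ($Y{\left(E,u \right)} = 2 - \left(\left(28 E - 12 u\right) + u\right) = 2 - \left(\left(- 12 u + 28 E\right) + u\right) = 2 - \left(- 11 u + 28 E\right) = 2 - 28 E + 11 u$)
$47 Y{\left(-31,30 \right)} = 47 \left(2 - -868 + 11 \cdot 30\right) = 47 \left(2 + 868 + 330\right) = 47 \cdot 1200 = 56400$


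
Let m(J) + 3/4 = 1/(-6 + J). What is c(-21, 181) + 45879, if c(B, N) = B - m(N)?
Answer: 32101121/700 ≈ 45859.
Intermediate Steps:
m(J) = -¾ + 1/(-6 + J)
c(B, N) = B - (22 - 3*N)/(4*(-6 + N))
c(-21, 181) + 45879 = (-22 + 3*181 + 4*(-21)*(-6 + 181))/(4*(-6 + 181)) + 45879 = (¼)*(-22 + 543 + 4*(-21)*175)/175 + 45879 = (¼)*(1/175)*(-22 + 543 - 14700) + 45879 = (¼)*(1/175)*(-14179) + 45879 = -14179/700 + 45879 = 32101121/700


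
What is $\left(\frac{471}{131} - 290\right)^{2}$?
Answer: $\frac{1407675361}{17161} \approx 82028.0$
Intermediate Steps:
$\left(\frac{471}{131} - 290\right)^{2} = \left(- \frac{37519}{131}\right)^{2} = \frac{1407675361}{17161}$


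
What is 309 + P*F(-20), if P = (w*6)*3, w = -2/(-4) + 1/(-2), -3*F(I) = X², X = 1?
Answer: 309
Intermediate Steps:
F(I) = -⅓ (F(I) = -⅓*1² = -⅓*1 = -⅓)
w = 0 (w = -2*(-¼) + 1*(-½) = ½ - ½ = 0)
P = 0 (P = (0*6)*3 = 0*3 = 0)
309 + P*F(-20) = 309 + 0*(-⅓) = 309 + 0 = 309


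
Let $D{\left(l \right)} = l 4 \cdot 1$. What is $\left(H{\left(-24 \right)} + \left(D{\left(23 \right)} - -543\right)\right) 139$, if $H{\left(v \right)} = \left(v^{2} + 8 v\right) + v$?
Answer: $138305$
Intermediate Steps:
$D{\left(l \right)} = 4 l$ ($D{\left(l \right)} = 4 l 1 = 4 l$)
$H{\left(v \right)} = v^{2} + 9 v$
$\left(H{\left(-24 \right)} + \left(D{\left(23 \right)} - -543\right)\right) 139 = \left(- 24 \left(9 - 24\right) + \left(4 \cdot 23 - -543\right)\right) 139 = \left(\left(-24\right) \left(-15\right) + \left(92 + 543\right)\right) 139 = \left(360 + 635\right) 139 = 995 \cdot 139 = 138305$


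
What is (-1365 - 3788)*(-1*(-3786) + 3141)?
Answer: -35694831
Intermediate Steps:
(-1365 - 3788)*(-1*(-3786) + 3141) = -5153*(3786 + 3141) = -5153*6927 = -35694831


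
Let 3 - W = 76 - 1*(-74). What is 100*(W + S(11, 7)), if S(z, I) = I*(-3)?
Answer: -16800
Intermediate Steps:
S(z, I) = -3*I
W = -147 (W = 3 - (76 - 1*(-74)) = 3 - (76 + 74) = 3 - 1*150 = 3 - 150 = -147)
100*(W + S(11, 7)) = 100*(-147 - 3*7) = 100*(-147 - 21) = 100*(-168) = -16800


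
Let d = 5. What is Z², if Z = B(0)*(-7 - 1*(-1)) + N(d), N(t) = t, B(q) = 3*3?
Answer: 2401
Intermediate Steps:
B(q) = 9
Z = -49 (Z = 9*(-7 - 1*(-1)) + 5 = 9*(-7 + 1) + 5 = 9*(-6) + 5 = -54 + 5 = -49)
Z² = (-49)² = 2401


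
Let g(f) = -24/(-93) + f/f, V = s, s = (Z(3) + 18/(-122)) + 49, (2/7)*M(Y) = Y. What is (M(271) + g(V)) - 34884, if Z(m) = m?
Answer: -2103923/62 ≈ -33934.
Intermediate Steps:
M(Y) = 7*Y/2
s = 3163/61 (s = (3 + 18/(-122)) + 49 = (3 + 18*(-1/122)) + 49 = (3 - 9/61) + 49 = 174/61 + 49 = 3163/61 ≈ 51.852)
V = 3163/61 ≈ 51.852
g(f) = 39/31 (g(f) = -24*(-1/93) + 1 = 8/31 + 1 = 39/31)
(M(271) + g(V)) - 34884 = ((7/2)*271 + 39/31) - 34884 = (1897/2 + 39/31) - 34884 = 58885/62 - 34884 = -2103923/62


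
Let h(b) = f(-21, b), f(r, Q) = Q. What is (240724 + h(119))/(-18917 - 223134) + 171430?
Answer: 41494562087/242051 ≈ 1.7143e+5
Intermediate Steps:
h(b) = b
(240724 + h(119))/(-18917 - 223134) + 171430 = (240724 + 119)/(-18917 - 223134) + 171430 = 240843/(-242051) + 171430 = 240843*(-1/242051) + 171430 = -240843/242051 + 171430 = 41494562087/242051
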